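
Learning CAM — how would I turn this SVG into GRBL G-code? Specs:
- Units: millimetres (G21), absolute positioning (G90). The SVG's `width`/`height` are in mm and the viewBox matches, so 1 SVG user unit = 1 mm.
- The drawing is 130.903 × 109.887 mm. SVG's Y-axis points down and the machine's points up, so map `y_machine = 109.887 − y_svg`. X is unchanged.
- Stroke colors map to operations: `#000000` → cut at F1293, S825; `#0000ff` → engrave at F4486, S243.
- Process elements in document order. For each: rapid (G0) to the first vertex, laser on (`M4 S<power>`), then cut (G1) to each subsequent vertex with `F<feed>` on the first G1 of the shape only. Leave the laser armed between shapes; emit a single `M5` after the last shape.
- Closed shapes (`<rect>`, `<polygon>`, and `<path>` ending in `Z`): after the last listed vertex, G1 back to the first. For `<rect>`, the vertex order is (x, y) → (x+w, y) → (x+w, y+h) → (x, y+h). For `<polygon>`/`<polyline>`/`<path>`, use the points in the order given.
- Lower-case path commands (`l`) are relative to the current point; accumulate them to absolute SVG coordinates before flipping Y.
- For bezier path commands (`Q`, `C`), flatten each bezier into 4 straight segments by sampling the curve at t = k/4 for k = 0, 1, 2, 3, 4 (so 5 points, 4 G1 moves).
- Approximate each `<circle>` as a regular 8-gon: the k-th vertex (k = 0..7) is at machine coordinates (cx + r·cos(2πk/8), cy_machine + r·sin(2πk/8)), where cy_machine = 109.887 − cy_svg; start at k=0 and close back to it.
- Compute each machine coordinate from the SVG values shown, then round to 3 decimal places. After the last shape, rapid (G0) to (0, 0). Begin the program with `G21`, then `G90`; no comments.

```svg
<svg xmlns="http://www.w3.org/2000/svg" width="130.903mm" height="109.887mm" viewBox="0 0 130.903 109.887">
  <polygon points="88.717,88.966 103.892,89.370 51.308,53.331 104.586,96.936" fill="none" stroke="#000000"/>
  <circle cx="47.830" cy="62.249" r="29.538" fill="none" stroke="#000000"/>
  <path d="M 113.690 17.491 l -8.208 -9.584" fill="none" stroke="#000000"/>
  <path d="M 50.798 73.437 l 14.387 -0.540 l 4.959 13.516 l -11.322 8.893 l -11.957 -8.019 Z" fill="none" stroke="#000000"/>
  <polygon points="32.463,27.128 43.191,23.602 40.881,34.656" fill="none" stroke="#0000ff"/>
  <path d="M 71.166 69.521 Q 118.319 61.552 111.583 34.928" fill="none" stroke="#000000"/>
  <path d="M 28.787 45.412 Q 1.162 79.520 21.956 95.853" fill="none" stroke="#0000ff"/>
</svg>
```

G21
G90
G0 X88.717 Y20.921
M4 S825
G1 X103.892 Y20.517 F1293
G1 X51.308 Y56.556
G1 X104.586 Y12.951
G1 X88.717 Y20.921
G0 X77.368 Y47.638
M4 S825
G1 X68.717 Y68.525 F1293
G1 X47.830 Y77.176
G1 X26.943 Y68.525
G1 X18.292 Y47.638
G1 X26.943 Y26.751
G1 X47.830 Y18.100
G1 X68.717 Y26.751
G1 X77.368 Y47.638
G0 X113.690 Y92.396
M4 S825
G1 X105.482 Y101.980 F1293
G0 X50.798 Y36.450
M4 S825
G1 X65.185 Y36.990 F1293
G1 X70.144 Y23.474
G1 X58.822 Y14.581
G1 X46.865 Y22.600
G1 X50.798 Y36.450
G0 X32.463 Y82.759
M4 S243
G1 X43.191 Y86.285 F4486
G1 X40.881 Y75.231
G1 X32.463 Y82.759
G0 X71.166 Y40.366
M4 S825
G1 X91.374 Y45.516 F1293
G1 X104.847 Y52.999
G1 X111.583 Y62.813
G1 X111.583 Y74.959
G0 X28.787 Y64.475
M4 S243
G1 X18.001 Y48.532 F4486
G1 X13.267 Y34.811
G1 X14.585 Y23.311
G1 X21.956 Y14.034
M5
G0 X0.000 Y0.000

viewBox `0 0 130.903 109.887` with mm width/height → 1 unit = 1 mm. Flip: y_m = 109.887 − y_svg.

**Shape 1** — `<polygon>` closed polygon, stroke `#000000` → cut (S825, F1293). Machine vertices: (88.717,20.921) → (103.892,20.517) → (51.308,56.556) → (104.586,12.951) → (88.717,20.921). Closed: final G1 returns to the first vertex.

**Shape 2** — `<circle>` circle, stroke `#000000` → cut (S825, F1293). Machine vertices: (77.368,47.638) → (68.717,68.525) → (47.830,77.176) → (26.943,68.525) → (18.292,47.638) → (26.943,26.751) → (47.830,18.100) → (68.717,26.751) → (77.368,47.638). Closed: final G1 returns to the first vertex.

**Shape 3** — `<path>` line segment, stroke `#000000` → cut (S825, F1293). Machine vertices: (113.690,92.396) → (105.482,101.980). Open path.

**Shape 4** — `<path>` regular polygon, stroke `#000000` → cut (S825, F1293). Machine vertices: (50.798,36.450) → (65.185,36.990) → (70.144,23.474) → (58.822,14.581) → (46.865,22.600) → (50.798,36.450). Closed: final G1 returns to the first vertex.

**Shape 5** — `<polygon>` regular polygon, stroke `#0000ff` → engrave (S243, F4486). Machine vertices: (32.463,82.759) → (43.191,86.285) → (40.881,75.231) → (32.463,82.759). Closed: final G1 returns to the first vertex.

**Shape 6** — `<path>` quadratic bezier, stroke `#000000` → cut (S825, F1293). Control points (SVG): P0=(71.166,69.521), P1=(118.319,61.552), P2=(111.583,34.928); sampled at t=k/4. Machine vertices: (71.166,40.366) → (91.374,45.516) → (104.847,52.999) → (111.583,62.813) → (111.583,74.959). Open path.

**Shape 7** — `<path>` quadratic bezier, stroke `#0000ff` → engrave (S243, F4486). Control points (SVG): P0=(28.787,45.412), P1=(1.162,79.520), P2=(21.956,95.853); sampled at t=k/4. Machine vertices: (28.787,64.475) → (18.001,48.532) → (13.267,34.811) → (14.585,23.311) → (21.956,14.034). Open path.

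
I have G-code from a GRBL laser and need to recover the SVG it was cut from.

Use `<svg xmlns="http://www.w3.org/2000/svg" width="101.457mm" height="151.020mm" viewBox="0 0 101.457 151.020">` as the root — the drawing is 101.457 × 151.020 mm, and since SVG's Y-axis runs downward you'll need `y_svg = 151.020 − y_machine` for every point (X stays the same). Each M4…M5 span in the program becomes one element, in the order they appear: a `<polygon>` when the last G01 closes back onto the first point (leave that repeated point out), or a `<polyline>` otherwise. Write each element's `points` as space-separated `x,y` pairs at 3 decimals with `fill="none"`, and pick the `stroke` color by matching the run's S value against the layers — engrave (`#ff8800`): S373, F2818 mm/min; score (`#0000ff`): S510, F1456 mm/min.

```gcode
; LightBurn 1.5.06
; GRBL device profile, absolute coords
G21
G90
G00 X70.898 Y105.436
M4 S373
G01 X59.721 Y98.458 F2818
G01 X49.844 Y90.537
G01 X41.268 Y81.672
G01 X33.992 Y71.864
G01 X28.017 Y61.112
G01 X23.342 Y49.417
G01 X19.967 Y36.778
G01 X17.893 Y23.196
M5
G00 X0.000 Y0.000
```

<svg xmlns="http://www.w3.org/2000/svg" width="101.457mm" height="151.020mm" viewBox="0 0 101.457 151.020">
  <polyline points="70.898,45.584 59.721,52.562 49.844,60.483 41.268,69.348 33.992,79.156 28.017,89.908 23.342,101.603 19.967,114.242 17.893,127.824" fill="none" stroke="#ff8800"/>
</svg>

y_svg = 151.020 − y_m. Every run uses S373, so all elements get stroke `#ff8800` (engrave).

[1] open run; points: 70.898,45.584 59.721,52.562 49.844,60.483 41.268,69.348 33.992,79.156 28.017,89.908 23.342,101.603 19.967,114.242 17.893,127.824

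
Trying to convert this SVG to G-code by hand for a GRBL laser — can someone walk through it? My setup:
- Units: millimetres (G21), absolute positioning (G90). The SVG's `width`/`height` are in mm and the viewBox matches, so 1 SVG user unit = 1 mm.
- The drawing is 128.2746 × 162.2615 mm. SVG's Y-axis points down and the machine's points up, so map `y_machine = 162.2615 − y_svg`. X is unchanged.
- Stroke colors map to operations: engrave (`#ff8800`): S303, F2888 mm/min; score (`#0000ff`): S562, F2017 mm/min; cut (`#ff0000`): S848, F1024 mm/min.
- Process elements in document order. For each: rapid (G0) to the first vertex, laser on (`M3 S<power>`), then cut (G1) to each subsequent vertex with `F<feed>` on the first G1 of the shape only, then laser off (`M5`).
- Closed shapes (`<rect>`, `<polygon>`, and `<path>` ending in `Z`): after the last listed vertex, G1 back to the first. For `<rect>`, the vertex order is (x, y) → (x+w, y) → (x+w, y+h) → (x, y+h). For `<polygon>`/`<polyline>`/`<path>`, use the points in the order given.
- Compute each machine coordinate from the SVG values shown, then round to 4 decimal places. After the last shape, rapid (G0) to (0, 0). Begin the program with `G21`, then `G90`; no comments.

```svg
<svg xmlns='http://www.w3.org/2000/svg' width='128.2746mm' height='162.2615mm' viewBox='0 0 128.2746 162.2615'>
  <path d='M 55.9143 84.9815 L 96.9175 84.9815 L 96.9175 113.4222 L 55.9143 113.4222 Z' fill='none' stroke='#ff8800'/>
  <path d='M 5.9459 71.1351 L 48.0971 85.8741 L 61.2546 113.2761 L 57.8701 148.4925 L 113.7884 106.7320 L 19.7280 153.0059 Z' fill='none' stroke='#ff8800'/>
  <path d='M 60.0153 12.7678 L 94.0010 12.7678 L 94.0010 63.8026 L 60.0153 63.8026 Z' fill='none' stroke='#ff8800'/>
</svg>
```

G21
G90
G0 X55.9143 Y77.2800
M3 S303
G1 X96.9175 Y77.2800 F2888
G1 X96.9175 Y48.8393
G1 X55.9143 Y48.8393
G1 X55.9143 Y77.2800
M5
G0 X5.9459 Y91.1264
M3 S303
G1 X48.0971 Y76.3874 F2888
G1 X61.2546 Y48.9854
G1 X57.8701 Y13.7690
G1 X113.7884 Y55.5295
G1 X19.7280 Y9.2556
G1 X5.9459 Y91.1264
M5
G0 X60.0153 Y149.4937
M3 S303
G1 X94.0010 Y149.4937 F2888
G1 X94.0010 Y98.4589
G1 X60.0153 Y98.4589
G1 X60.0153 Y149.4937
M5
G0 X0.0000 Y0.0000

viewBox `0 0 128.2746 162.2615` with mm width/height → 1 unit = 1 mm. Flip: y_m = 162.2615 − y_svg.

**Shape 1** — `<path>` rectangle, stroke `#ff8800` → engrave (S303, F2888). Machine vertices: (55.9143,77.2800) → (96.9175,77.2800) → (96.9175,48.8393) → (55.9143,48.8393) → (55.9143,77.2800). Closed: final G1 returns to the first vertex.

**Shape 2** — `<path>` closed polygon, stroke `#ff8800` → engrave (S303, F2888). Machine vertices: (5.9459,91.1264) → (48.0971,76.3874) → (61.2546,48.9854) → (57.8701,13.7690) → (113.7884,55.5295) → (19.7280,9.2556) → (5.9459,91.1264). Closed: final G1 returns to the first vertex.

**Shape 3** — `<path>` rectangle, stroke `#ff8800` → engrave (S303, F2888). Machine vertices: (60.0153,149.4937) → (94.0010,149.4937) → (94.0010,98.4589) → (60.0153,98.4589) → (60.0153,149.4937). Closed: final G1 returns to the first vertex.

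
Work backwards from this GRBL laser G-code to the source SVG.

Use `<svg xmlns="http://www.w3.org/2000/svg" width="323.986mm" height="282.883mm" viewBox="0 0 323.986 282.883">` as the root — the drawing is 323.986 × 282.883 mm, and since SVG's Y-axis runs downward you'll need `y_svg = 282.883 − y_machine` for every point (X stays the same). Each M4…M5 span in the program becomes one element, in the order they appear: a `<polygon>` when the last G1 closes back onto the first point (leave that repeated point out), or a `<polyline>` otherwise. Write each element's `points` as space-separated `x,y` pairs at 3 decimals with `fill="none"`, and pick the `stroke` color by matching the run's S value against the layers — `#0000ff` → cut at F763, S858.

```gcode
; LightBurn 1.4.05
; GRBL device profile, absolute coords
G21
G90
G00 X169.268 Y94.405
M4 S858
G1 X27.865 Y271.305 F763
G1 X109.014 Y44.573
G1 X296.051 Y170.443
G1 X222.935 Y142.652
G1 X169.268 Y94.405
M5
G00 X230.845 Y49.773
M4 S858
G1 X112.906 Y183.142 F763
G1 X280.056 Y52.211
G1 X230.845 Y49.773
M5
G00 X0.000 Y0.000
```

Each laser-on run becomes one SVG element. Flip Y back into SVG space with y_svg = 282.883 − y_machine. Every run uses S858, so all elements get stroke `#0000ff` (cut).

Run 1: The run returns to its start, so emit a `<polygon>` with points (Y-flipped): 169.268,188.478 27.865,11.578 109.014,238.310 296.051,112.440 222.935,140.231.

Run 2: The run returns to its start, so emit a `<polygon>` with points (Y-flipped): 230.845,233.110 112.906,99.741 280.056,230.672.

<svg xmlns="http://www.w3.org/2000/svg" width="323.986mm" height="282.883mm" viewBox="0 0 323.986 282.883">
  <polygon points="169.268,188.478 27.865,11.578 109.014,238.310 296.051,112.440 222.935,140.231" fill="none" stroke="#0000ff"/>
  <polygon points="230.845,233.110 112.906,99.741 280.056,230.672" fill="none" stroke="#0000ff"/>
</svg>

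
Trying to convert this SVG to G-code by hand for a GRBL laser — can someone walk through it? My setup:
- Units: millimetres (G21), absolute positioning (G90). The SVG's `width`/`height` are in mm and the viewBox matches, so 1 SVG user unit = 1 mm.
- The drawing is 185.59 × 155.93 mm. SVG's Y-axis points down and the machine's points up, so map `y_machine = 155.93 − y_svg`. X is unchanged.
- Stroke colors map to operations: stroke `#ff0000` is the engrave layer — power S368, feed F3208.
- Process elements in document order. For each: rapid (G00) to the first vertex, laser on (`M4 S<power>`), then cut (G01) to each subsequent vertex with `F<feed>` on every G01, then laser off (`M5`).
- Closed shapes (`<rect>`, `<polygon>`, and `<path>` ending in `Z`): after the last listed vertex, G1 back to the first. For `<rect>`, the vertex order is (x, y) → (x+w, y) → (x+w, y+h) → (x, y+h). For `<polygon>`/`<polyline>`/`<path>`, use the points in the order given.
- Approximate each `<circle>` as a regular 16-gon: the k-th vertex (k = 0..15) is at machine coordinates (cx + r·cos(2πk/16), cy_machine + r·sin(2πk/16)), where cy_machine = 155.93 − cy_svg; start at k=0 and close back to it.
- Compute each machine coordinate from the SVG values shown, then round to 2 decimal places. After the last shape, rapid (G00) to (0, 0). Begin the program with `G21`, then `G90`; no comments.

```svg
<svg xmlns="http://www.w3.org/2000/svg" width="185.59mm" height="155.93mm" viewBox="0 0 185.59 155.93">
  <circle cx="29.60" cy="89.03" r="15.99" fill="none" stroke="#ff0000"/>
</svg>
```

G21
G90
G00 X45.59 Y66.90
M4 S368
G01 X44.37 Y73.02 F3208
G01 X40.91 Y78.21 F3208
G01 X35.72 Y81.67 F3208
G01 X29.60 Y82.89 F3208
G01 X23.48 Y81.67 F3208
G01 X18.29 Y78.21 F3208
G01 X14.83 Y73.02 F3208
G01 X13.61 Y66.90 F3208
G01 X14.83 Y60.78 F3208
G01 X18.29 Y55.59 F3208
G01 X23.48 Y52.13 F3208
G01 X29.60 Y50.91 F3208
G01 X35.72 Y52.13 F3208
G01 X40.91 Y55.59 F3208
G01 X44.37 Y60.78 F3208
G01 X45.59 Y66.90 F3208
M5
G00 X0.00 Y0.00

viewBox `0 0 185.59 155.93` with mm width/height → 1 unit = 1 mm. Flip: y_m = 155.93 − y_svg.

**Shape 1** — `<circle>` circle, stroke `#ff0000` → engrave (S368, F3208). Machine vertices: (45.59,66.90) → (44.37,73.02) → (40.91,78.21) → (35.72,81.67) → (29.60,82.89) → (23.48,81.67) → (18.29,78.21) → (14.83,73.02) → (13.61,66.90) → (14.83,60.78) → (18.29,55.59) → (23.48,52.13) → (29.60,50.91) → (35.72,52.13) → (40.91,55.59) → (44.37,60.78) → (45.59,66.90). Closed: final G1 returns to the first vertex.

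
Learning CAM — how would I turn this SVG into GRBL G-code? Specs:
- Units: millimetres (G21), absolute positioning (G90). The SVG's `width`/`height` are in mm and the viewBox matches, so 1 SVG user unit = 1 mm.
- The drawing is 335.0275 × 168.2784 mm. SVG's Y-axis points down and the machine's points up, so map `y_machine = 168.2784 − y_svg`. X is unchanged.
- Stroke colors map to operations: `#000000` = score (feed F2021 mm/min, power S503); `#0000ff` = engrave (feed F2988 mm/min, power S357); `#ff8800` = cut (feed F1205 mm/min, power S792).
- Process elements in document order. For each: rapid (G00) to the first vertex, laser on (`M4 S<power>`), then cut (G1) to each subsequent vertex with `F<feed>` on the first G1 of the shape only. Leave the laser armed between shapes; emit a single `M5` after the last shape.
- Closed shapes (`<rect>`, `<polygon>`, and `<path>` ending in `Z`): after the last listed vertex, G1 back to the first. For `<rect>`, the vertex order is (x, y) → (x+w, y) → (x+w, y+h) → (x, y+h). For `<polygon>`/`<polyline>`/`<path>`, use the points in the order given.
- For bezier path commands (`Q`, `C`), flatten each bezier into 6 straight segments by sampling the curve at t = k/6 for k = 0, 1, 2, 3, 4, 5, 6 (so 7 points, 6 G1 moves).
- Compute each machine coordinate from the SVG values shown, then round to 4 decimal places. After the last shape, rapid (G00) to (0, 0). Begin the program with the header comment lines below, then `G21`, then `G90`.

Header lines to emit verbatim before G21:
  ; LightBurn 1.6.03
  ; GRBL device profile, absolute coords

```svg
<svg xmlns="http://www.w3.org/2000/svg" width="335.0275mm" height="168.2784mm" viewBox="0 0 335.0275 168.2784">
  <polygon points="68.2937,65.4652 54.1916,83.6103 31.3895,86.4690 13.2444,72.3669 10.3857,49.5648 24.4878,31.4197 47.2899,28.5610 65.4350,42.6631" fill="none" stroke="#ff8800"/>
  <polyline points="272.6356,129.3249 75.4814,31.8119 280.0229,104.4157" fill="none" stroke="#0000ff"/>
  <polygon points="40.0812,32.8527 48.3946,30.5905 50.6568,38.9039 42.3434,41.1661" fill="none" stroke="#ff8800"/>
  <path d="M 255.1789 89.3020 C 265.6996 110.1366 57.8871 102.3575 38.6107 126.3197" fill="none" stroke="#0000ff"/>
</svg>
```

; LightBurn 1.6.03
; GRBL device profile, absolute coords
G21
G90
G00 X68.2937 Y102.8132
M4 S792
G1 X54.1916 Y84.6681 F1205
G1 X31.3895 Y81.8094
G1 X13.2444 Y95.9115
G1 X10.3857 Y118.7136
G1 X24.4878 Y136.8587
G1 X47.2899 Y139.7174
G1 X65.4350 Y125.6153
G1 X68.2937 Y102.8132
G00 X272.6356 Y38.9535
M4 S357
G1 X75.4814 Y136.4665 F2988
G1 X280.0229 Y63.8627
G00 X40.0812 Y135.4257
M4 S792
G1 X48.3946 Y137.6879 F1205
G1 X50.6568 Y129.3745
G1 X42.3434 Y127.1123
G1 X40.0812 Y135.4257
G00 X255.1789 Y78.9764
M4 S357
G1 X244.1285 Y70.6642 F2988
G1 X207.9911 Y65.4443
G1 X158.0687 Y61.6404
G1 X105.6632 Y57.5758
G1 X62.0766 Y51.5741
G1 X38.6107 Y41.9587
M5
G00 X0.0000 Y0.0000

viewBox `0 0 335.0275 168.2784` with mm width/height → 1 unit = 1 mm. Flip: y_m = 168.2784 − y_svg.

**Shape 1** — `<polygon>` regular polygon, stroke `#ff8800` → cut (S792, F1205). Machine vertices: (68.2937,102.8132) → (54.1916,84.6681) → (31.3895,81.8094) → (13.2444,95.9115) → (10.3857,118.7136) → (24.4878,136.8587) → (47.2899,139.7174) → (65.4350,125.6153) → (68.2937,102.8132). Closed: final G1 returns to the first vertex.

**Shape 2** — `<polyline>` open polyline, stroke `#0000ff` → engrave (S357, F2988). Machine vertices: (272.6356,38.9535) → (75.4814,136.4665) → (280.0229,63.8627). Open path.

**Shape 3** — `<polygon>` regular polygon, stroke `#ff8800` → cut (S792, F1205). Machine vertices: (40.0812,135.4257) → (48.3946,137.6879) → (50.6568,129.3745) → (42.3434,127.1123) → (40.0812,135.4257). Closed: final G1 returns to the first vertex.

**Shape 4** — `<path>` cubic bezier, stroke `#0000ff` → engrave (S357, F2988). Control points (SVG): P0=(255.1789,89.3020), P1=(265.6996,110.1366), P2=(57.8871,102.3575), P3=(38.6107,126.3197); sampled at t=k/6. Machine vertices: (255.1789,78.9764) → (244.1285,70.6642) → (207.9911,65.4443) → (158.0687,61.6404) → (105.6632,57.5758) → (62.0766,51.5741) → (38.6107,41.9587). Open path.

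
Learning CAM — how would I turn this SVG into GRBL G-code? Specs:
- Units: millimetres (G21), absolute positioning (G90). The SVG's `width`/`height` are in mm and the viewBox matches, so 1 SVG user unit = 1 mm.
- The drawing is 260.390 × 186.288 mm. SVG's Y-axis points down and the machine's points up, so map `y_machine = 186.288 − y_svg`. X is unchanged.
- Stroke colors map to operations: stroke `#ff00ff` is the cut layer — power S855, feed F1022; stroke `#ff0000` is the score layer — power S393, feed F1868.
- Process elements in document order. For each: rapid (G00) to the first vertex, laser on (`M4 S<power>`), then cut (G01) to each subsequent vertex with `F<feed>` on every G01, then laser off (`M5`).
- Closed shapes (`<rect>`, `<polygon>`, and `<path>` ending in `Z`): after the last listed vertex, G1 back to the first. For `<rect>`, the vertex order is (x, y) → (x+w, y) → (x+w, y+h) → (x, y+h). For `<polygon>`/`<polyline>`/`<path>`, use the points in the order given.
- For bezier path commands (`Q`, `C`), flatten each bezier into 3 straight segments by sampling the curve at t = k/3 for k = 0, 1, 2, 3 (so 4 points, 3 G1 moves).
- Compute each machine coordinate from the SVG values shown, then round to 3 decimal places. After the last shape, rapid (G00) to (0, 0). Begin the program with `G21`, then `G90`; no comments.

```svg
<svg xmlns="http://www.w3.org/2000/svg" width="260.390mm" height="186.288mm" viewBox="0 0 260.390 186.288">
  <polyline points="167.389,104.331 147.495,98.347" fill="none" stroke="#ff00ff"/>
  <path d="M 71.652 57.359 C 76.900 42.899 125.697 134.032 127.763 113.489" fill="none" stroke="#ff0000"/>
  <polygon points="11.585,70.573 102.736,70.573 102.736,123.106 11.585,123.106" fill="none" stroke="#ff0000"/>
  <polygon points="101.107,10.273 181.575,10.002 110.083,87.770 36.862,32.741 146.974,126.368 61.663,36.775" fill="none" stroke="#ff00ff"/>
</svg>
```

Since the viewBox matches the mm dimensions, user units are millimetres directly. The only transform is the Y-flip y_m = 186.288 − y_svg.

Shape 1 is a line segment drawn with `<polyline>`. Its stroke #ff00ff means cut at S855, F1022. After flipping Y the toolpath is (167.389,81.957) → (147.495,87.941).

Shape 2 is a cubic bezier drawn with `<path>`. Its stroke #ff0000 means score at S393, F1868. After flipping Y the toolpath is (71.652,128.929) → (88.073,116.238) → (113.464,81.434) → (127.763,72.799).

Shape 3 is a rectangle drawn with `<polygon>`. Its stroke #ff0000 means score at S393, F1868. After flipping Y the toolpath is (11.585,115.715) → (102.736,115.715) → (102.736,63.182) → (11.585,63.182) → (11.585,115.715), returning to the start.

Shape 4 is a closed polygon drawn with `<polygon>`. Its stroke #ff00ff means cut at S855, F1022. After flipping Y the toolpath is (101.107,176.015) → (181.575,176.286) → (110.083,98.518) → (36.862,153.547) → (146.974,59.920) → (61.663,149.513) → (101.107,176.015), returning to the start.

G21
G90
G00 X167.389 Y81.957
M4 S855
G01 X147.495 Y87.941 F1022
M5
G00 X71.652 Y128.929
M4 S393
G01 X88.073 Y116.238 F1868
G01 X113.464 Y81.434 F1868
G01 X127.763 Y72.799 F1868
M5
G00 X11.585 Y115.715
M4 S393
G01 X102.736 Y115.715 F1868
G01 X102.736 Y63.182 F1868
G01 X11.585 Y63.182 F1868
G01 X11.585 Y115.715 F1868
M5
G00 X101.107 Y176.015
M4 S855
G01 X181.575 Y176.286 F1022
G01 X110.083 Y98.518 F1022
G01 X36.862 Y153.547 F1022
G01 X146.974 Y59.920 F1022
G01 X61.663 Y149.513 F1022
G01 X101.107 Y176.015 F1022
M5
G00 X0.000 Y0.000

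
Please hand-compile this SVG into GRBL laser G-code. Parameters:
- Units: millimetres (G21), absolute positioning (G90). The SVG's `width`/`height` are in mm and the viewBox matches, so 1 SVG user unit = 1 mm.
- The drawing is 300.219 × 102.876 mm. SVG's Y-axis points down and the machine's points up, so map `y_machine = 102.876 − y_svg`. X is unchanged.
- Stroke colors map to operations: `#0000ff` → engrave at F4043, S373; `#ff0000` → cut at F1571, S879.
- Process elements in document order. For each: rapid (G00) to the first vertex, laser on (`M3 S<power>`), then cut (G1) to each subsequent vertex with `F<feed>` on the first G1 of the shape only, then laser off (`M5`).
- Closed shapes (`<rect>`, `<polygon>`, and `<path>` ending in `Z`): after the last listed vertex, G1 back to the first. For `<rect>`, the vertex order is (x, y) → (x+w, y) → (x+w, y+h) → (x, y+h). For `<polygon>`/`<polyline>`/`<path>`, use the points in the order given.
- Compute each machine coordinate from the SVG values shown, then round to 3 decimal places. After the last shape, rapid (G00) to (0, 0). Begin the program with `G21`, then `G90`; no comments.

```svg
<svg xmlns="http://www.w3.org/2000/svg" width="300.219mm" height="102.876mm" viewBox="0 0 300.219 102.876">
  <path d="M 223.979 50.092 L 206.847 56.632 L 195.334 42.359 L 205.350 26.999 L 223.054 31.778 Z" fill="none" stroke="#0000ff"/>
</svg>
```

G21
G90
G00 X223.979 Y52.784
M3 S373
G1 X206.847 Y46.244 F4043
G1 X195.334 Y60.517
G1 X205.350 Y75.877
G1 X223.054 Y71.098
G1 X223.979 Y52.784
M5
G00 X0.000 Y0.000

1 u = 1 mm; y_m = 102.876 − y.

[1] `<path>` regular polygon, #0000ff→engrave S373 F4043: (223.979,52.784) → (206.847,46.244) → (195.334,60.517) → (205.350,75.877) → (223.054,71.098) → (223.979,52.784) (closed)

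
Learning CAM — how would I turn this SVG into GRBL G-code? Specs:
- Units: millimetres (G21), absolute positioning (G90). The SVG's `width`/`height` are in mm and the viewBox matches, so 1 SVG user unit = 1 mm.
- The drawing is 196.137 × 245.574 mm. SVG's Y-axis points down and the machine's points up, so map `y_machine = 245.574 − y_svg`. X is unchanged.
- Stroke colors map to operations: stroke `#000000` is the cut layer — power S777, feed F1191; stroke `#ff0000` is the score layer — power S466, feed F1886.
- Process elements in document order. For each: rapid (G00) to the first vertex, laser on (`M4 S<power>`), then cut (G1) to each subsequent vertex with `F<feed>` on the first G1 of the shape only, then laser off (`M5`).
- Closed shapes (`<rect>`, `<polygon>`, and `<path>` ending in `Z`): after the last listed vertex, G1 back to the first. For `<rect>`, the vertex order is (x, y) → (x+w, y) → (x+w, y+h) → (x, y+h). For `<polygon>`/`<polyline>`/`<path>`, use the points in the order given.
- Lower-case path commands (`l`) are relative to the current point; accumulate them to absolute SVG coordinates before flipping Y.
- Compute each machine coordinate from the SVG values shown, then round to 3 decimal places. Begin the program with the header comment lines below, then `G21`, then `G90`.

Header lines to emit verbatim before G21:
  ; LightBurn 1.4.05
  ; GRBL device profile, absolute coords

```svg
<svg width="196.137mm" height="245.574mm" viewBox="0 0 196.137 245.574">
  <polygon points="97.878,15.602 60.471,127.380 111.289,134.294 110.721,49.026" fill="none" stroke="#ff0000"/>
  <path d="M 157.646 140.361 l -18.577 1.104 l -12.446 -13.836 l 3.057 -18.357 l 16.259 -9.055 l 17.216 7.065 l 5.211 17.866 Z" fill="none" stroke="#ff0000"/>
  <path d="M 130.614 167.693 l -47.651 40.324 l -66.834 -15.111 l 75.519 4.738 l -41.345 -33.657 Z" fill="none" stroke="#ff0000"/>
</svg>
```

1 u = 1 mm; y_m = 245.574 − y.

[1] `<polygon>` closed polygon, #ff0000→score S466 F1886: (97.878,229.972) → (60.471,118.194) → (111.289,111.280) → (110.721,196.548) → (97.878,229.972) (closed)

[2] `<path>` regular polygon, #ff0000→score S466 F1886: (157.646,105.213) → (139.069,104.109) → (126.623,117.945) → (129.680,136.302) → (145.939,145.357) → (163.155,138.292) → (168.366,120.426) → (157.646,105.213) (closed)

[3] `<path>` closed polygon, #ff0000→score S466 F1886: (130.614,77.881) → (82.963,37.557) → (16.129,52.668) → (91.648,47.930) → (50.303,81.587) → (130.614,77.881) (closed)

; LightBurn 1.4.05
; GRBL device profile, absolute coords
G21
G90
G00 X97.878 Y229.972
M4 S466
G1 X60.471 Y118.194 F1886
G1 X111.289 Y111.280
G1 X110.721 Y196.548
G1 X97.878 Y229.972
M5
G00 X157.646 Y105.213
M4 S466
G1 X139.069 Y104.109 F1886
G1 X126.623 Y117.945
G1 X129.680 Y136.302
G1 X145.939 Y145.357
G1 X163.155 Y138.292
G1 X168.366 Y120.426
G1 X157.646 Y105.213
M5
G00 X130.614 Y77.881
M4 S466
G1 X82.963 Y37.557 F1886
G1 X16.129 Y52.668
G1 X91.648 Y47.930
G1 X50.303 Y81.587
G1 X130.614 Y77.881
M5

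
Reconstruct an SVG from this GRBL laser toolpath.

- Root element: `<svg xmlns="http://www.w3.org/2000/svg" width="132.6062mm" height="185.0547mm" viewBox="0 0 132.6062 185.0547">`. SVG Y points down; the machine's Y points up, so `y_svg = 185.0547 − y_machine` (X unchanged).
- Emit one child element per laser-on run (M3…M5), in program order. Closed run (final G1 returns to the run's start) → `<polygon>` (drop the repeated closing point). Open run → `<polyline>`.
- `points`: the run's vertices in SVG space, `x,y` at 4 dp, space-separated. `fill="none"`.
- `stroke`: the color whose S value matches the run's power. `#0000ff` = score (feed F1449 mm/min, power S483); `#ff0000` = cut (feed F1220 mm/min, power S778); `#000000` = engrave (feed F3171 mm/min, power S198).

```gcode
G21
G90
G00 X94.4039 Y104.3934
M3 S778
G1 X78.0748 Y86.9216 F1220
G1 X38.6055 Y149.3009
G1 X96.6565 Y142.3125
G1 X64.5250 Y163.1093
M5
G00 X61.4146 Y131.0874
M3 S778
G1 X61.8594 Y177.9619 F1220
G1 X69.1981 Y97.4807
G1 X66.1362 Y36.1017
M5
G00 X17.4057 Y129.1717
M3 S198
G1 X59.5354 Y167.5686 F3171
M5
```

y_svg = 185.0547 − y_m.

[1] S778→`#ff0000` (cut); open run; points: 94.4039,80.6613 78.0748,98.1331 38.6055,35.7538 96.6565,42.7422 64.5250,21.9454

[2] S778→`#ff0000` (cut); open run; points: 61.4146,53.9673 61.8594,7.0928 69.1981,87.5740 66.1362,148.9530

[3] S198→`#000000` (engrave); open run; points: 17.4057,55.8830 59.5354,17.4861

<svg xmlns="http://www.w3.org/2000/svg" width="132.6062mm" height="185.0547mm" viewBox="0 0 132.6062 185.0547">
  <polyline points="94.4039,80.6613 78.0748,98.1331 38.6055,35.7538 96.6565,42.7422 64.5250,21.9454" fill="none" stroke="#ff0000"/>
  <polyline points="61.4146,53.9673 61.8594,7.0928 69.1981,87.5740 66.1362,148.9530" fill="none" stroke="#ff0000"/>
  <polyline points="17.4057,55.8830 59.5354,17.4861" fill="none" stroke="#000000"/>
</svg>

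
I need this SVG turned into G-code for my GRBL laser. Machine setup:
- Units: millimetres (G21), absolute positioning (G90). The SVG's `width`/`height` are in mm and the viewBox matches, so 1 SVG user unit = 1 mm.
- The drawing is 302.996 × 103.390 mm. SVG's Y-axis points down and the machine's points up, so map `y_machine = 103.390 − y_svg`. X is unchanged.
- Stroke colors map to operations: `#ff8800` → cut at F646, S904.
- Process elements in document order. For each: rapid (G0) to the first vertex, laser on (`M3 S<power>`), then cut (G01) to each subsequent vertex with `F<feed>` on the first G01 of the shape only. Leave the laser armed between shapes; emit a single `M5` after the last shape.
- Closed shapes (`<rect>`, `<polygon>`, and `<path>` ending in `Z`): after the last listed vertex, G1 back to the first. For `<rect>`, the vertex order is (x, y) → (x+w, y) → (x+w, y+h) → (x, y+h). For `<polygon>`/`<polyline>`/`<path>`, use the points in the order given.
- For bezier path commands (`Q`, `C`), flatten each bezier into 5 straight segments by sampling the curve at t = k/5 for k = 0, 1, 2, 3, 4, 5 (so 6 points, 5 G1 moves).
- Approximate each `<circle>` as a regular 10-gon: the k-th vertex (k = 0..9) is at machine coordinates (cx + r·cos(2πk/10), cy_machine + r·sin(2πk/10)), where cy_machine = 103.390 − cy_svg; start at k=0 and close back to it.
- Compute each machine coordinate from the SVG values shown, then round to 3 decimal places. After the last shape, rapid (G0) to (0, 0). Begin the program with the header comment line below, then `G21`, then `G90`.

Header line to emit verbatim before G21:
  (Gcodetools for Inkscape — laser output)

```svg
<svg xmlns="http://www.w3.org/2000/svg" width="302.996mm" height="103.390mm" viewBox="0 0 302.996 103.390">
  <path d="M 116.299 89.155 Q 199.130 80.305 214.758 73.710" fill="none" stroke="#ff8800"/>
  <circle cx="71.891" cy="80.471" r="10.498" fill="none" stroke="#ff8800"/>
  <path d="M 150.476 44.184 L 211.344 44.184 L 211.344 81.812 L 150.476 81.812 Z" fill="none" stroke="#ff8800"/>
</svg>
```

1 u = 1 mm; y_m = 103.390 − y.

[1] `<path>` quadratic bezier, #ff8800→cut S904 F646: (116.299,14.235) → (146.743,17.685) → (171.811,20.954) → (191.503,24.043) → (205.819,26.952) → (214.758,29.680)

[2] `<circle>` circle, #ff8800→cut S904 F646: (82.389,22.919) → (80.384,29.090) → (75.135,32.903) → (68.647,32.903) → (63.398,29.090) → (61.393,22.919) → (63.398,16.748) → (68.647,12.935) → (75.135,12.935) → (80.384,16.748) → (82.389,22.919) (closed)

[3] `<path>` rectangle, #ff8800→cut S904 F646: (150.476,59.206) → (211.344,59.206) → (211.344,21.578) → (150.476,21.578) → (150.476,59.206) (closed)

(Gcodetools for Inkscape — laser output)
G21
G90
G0 X116.299 Y14.235
M3 S904
G01 X146.743 Y17.685 F646
G01 X171.811 Y20.954
G01 X191.503 Y24.043
G01 X205.819 Y26.952
G01 X214.758 Y29.680
G0 X82.389 Y22.919
M3 S904
G01 X80.384 Y29.090 F646
G01 X75.135 Y32.903
G01 X68.647 Y32.903
G01 X63.398 Y29.090
G01 X61.393 Y22.919
G01 X63.398 Y16.748
G01 X68.647 Y12.935
G01 X75.135 Y12.935
G01 X80.384 Y16.748
G01 X82.389 Y22.919
G0 X150.476 Y59.206
M3 S904
G01 X211.344 Y59.206 F646
G01 X211.344 Y21.578
G01 X150.476 Y21.578
G01 X150.476 Y59.206
M5
G0 X0.000 Y0.000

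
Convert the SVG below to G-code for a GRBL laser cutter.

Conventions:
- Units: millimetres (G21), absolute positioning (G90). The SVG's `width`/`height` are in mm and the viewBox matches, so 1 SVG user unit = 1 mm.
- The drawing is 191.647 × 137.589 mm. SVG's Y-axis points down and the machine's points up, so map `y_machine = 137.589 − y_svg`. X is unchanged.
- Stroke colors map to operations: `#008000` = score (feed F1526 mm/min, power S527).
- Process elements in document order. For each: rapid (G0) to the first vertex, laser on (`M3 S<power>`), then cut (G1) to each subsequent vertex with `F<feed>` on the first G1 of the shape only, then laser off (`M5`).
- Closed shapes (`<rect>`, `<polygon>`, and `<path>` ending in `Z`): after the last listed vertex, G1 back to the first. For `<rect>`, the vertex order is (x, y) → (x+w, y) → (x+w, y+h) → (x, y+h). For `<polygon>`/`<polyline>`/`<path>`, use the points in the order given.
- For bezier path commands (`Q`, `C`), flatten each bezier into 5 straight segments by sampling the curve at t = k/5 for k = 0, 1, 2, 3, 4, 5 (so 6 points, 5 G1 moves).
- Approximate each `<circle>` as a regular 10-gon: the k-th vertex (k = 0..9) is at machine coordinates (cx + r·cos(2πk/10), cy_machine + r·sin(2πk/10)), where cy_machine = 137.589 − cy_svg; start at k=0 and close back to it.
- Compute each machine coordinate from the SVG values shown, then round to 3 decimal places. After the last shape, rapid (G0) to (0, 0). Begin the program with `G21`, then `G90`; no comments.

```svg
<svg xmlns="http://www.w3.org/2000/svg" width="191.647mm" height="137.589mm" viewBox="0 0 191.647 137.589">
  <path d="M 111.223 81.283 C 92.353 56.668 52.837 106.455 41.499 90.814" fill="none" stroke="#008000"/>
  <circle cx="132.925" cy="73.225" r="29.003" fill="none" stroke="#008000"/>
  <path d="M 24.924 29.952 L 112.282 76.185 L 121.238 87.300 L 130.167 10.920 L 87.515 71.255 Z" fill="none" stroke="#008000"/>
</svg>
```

1 u = 1 mm; y_m = 137.589 − y.

[1] `<path>` cubic bezier, #008000→score S527 F1526: (111.223,56.306) → (97.814,63.265) → (81.794,59.080) → (65.505,50.462) → (51.293,44.123) → (41.499,46.775)

[2] `<circle>` circle, #008000→score S527 F1526: (161.928,64.364) → (156.389,81.412) → (141.887,91.947) → (123.963,91.947) → (109.461,81.412) → (103.922,64.364) → (109.461,47.316) → (123.963,36.781) → (141.887,36.781) → (156.389,47.316) → (161.928,64.364) (closed)

[3] `<path>` closed polygon, #008000→score S527 F1526: (24.924,107.637) → (112.282,61.404) → (121.238,50.289) → (130.167,126.669) → (87.515,66.334) → (24.924,107.637) (closed)

G21
G90
G0 X111.223 Y56.306
M3 S527
G1 X97.814 Y63.265 F1526
G1 X81.794 Y59.080
G1 X65.505 Y50.462
G1 X51.293 Y44.123
G1 X41.499 Y46.775
M5
G0 X161.928 Y64.364
M3 S527
G1 X156.389 Y81.412 F1526
G1 X141.887 Y91.947
G1 X123.963 Y91.947
G1 X109.461 Y81.412
G1 X103.922 Y64.364
G1 X109.461 Y47.316
G1 X123.963 Y36.781
G1 X141.887 Y36.781
G1 X156.389 Y47.316
G1 X161.928 Y64.364
M5
G0 X24.924 Y107.637
M3 S527
G1 X112.282 Y61.404 F1526
G1 X121.238 Y50.289
G1 X130.167 Y126.669
G1 X87.515 Y66.334
G1 X24.924 Y107.637
M5
G0 X0.000 Y0.000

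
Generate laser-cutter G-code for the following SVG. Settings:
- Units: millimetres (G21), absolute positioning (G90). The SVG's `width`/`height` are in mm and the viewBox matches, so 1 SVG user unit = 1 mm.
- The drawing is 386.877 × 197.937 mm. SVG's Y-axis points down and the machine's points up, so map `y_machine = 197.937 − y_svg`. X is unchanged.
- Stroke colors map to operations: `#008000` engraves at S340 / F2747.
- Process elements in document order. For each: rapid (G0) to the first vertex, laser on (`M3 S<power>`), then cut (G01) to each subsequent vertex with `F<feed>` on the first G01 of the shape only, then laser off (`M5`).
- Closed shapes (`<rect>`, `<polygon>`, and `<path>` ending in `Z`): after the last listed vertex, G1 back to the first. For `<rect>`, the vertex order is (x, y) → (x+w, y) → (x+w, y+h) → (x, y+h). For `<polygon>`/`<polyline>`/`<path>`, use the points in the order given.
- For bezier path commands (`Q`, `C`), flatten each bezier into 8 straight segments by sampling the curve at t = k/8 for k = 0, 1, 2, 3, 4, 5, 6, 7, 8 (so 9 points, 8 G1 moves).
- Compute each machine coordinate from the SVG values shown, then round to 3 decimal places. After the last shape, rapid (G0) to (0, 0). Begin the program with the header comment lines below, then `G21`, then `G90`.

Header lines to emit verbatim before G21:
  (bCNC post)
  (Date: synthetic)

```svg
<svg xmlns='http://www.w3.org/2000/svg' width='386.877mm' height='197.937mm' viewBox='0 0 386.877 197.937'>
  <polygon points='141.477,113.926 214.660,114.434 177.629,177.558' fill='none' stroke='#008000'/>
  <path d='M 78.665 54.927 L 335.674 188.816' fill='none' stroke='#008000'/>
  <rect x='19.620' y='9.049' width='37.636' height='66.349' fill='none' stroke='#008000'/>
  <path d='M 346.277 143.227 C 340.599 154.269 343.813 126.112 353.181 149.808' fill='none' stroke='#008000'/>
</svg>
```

Since the viewBox matches the mm dimensions, user units are millimetres directly. The only transform is the Y-flip y_m = 197.937 − y_svg.

Shape 1 is a regular polygon drawn with `<polygon>`. Its stroke #008000 means engrave at S340, F2747. After flipping Y the toolpath is (141.477,84.011) → (214.660,83.503) → (177.629,20.379) → (141.477,84.011), returning to the start.

Shape 2 is a line segment drawn with `<path>`. Its stroke #008000 means engrave at S340, F2747. After flipping Y the toolpath is (78.665,143.010) → (335.674,9.121).

Shape 3 is a rectangle drawn with `<rect>`. Its stroke #008000 means engrave at S340, F2747. After flipping Y the toolpath is (19.620,188.888) → (57.256,188.888) → (57.256,122.539) → (19.620,122.539) → (19.620,188.888), returning to the start.

Shape 4 is a cubic bezier drawn with `<path>`. Its stroke #008000 means engrave at S340, F2747. After flipping Y the toolpath is (346.277,54.710) → (344.559,52.229) → (343.643,52.356) → (343.496,54.023) → (344.087,56.165) → (345.383,57.713) → (347.352,57.601) → (349.962,54.762) → (353.181,48.129).

(bCNC post)
(Date: synthetic)
G21
G90
G0 X141.477 Y84.011
M3 S340
G01 X214.660 Y83.503 F2747
G01 X177.629 Y20.379
G01 X141.477 Y84.011
M5
G0 X78.665 Y143.010
M3 S340
G01 X335.674 Y9.121 F2747
M5
G0 X19.620 Y188.888
M3 S340
G01 X57.256 Y188.888 F2747
G01 X57.256 Y122.539
G01 X19.620 Y122.539
G01 X19.620 Y188.888
M5
G0 X346.277 Y54.710
M3 S340
G01 X344.559 Y52.229 F2747
G01 X343.643 Y52.356
G01 X343.496 Y54.023
G01 X344.087 Y56.165
G01 X345.383 Y57.713
G01 X347.352 Y57.601
G01 X349.962 Y54.762
G01 X353.181 Y48.129
M5
G0 X0.000 Y0.000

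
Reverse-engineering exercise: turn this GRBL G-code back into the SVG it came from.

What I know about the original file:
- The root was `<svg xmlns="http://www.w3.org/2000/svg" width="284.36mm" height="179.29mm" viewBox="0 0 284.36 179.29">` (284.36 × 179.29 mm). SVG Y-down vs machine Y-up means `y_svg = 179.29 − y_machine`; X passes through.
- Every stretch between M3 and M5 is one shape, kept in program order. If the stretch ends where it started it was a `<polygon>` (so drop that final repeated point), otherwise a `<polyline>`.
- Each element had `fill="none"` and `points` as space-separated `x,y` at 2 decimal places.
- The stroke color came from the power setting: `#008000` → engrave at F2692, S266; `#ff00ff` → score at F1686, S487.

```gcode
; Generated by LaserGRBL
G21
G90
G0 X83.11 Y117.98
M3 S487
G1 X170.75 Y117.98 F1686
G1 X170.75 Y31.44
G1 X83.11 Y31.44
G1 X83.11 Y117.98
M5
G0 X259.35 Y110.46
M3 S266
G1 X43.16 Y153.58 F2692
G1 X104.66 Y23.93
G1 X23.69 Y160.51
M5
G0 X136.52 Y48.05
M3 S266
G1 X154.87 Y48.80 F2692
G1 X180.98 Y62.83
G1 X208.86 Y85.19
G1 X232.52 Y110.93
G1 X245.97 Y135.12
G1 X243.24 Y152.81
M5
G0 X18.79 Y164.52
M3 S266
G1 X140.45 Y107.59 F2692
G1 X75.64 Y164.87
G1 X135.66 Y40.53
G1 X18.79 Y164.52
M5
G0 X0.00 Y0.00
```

Machine Y-up, SVG Y-down with viewBox height 179.29, so y_svg = 179.29 − y_machine; X carries over.

Run 1: the run's S487 means `#ff00ff` (score). The run returns to its start, so emit a `<polygon>` with points (Y-flipped): 83.11,61.31 170.75,61.31 170.75,147.85 83.11,147.85.

Run 2: the run's S266 means `#008000` (engrave). The run is open, so emit a `<polyline>` with points (Y-flipped): 259.35,68.83 43.16,25.71 104.66,155.36 23.69,18.78.

Run 3: the run's S266 means `#008000` (engrave). The run is open, so emit a `<polyline>` with points (Y-flipped): 136.52,131.24 154.87,130.49 180.98,116.46 208.86,94.10 232.52,68.36 245.97,44.17 243.24,26.48.

Run 4: S266 ⇒ engrave layer `#008000`. The run returns to its start, so emit a `<polygon>` with points (Y-flipped): 18.79,14.77 140.45,71.70 75.64,14.42 135.66,138.76.

<svg xmlns="http://www.w3.org/2000/svg" width="284.36mm" height="179.29mm" viewBox="0 0 284.36 179.29">
  <polygon points="83.11,61.31 170.75,61.31 170.75,147.85 83.11,147.85" fill="none" stroke="#ff00ff"/>
  <polyline points="259.35,68.83 43.16,25.71 104.66,155.36 23.69,18.78" fill="none" stroke="#008000"/>
  <polyline points="136.52,131.24 154.87,130.49 180.98,116.46 208.86,94.10 232.52,68.36 245.97,44.17 243.24,26.48" fill="none" stroke="#008000"/>
  <polygon points="18.79,14.77 140.45,71.70 75.64,14.42 135.66,138.76" fill="none" stroke="#008000"/>
</svg>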